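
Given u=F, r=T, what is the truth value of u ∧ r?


Conjunction is true only when both operands are true.
Substitute: u=F, r=T.
F ∧ T evaluates to F.

F


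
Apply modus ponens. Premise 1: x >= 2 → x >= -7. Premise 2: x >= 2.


Modus ponens: from (P → Q) and P, infer Q.
P = 'x >= 2' is asserted, and P → Q holds, so Q follows.

x >= -7.


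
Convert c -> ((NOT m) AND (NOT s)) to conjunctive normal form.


Step 1: Rewrite c → ((¬m) ∧ (¬s)) as ¬c ∨ ((¬m) ∧ (¬s)).
Step 2: Distribute ∨ over ∧.

((NOT c) OR (NOT m)) AND ((NOT c) OR (NOT s))


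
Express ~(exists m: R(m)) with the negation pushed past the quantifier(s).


¬(forall x: φ) = exists x: ¬φ, and ¬(exists x: φ) = forall x: ¬φ.
Apply to the existential statement.

forall m: ~(R(m))


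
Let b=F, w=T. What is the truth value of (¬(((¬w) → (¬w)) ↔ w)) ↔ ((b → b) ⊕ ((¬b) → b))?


Substitute b=F, w=T:
¬w = F
¬w = F
(¬w) → (¬w) = F → F = T
((¬w) → (¬w)) ↔ w = T ↔ T = T
¬(((¬w) → (¬w)) ↔ w) = F
b → b = F → F = T
¬b = T
(¬b) → b = T → F = F
(b → b) ⊕ ((¬b) → b) = T ⊕ F = T
(¬(((¬w) → (¬w)) ↔ w)) ↔ ((b → b) ⊕ ((¬b) → b)) = F ↔ T = F

F


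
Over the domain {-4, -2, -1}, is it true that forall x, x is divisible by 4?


Evaluate the predicate on each element: -4:True, -2:False, -1:False.
Counterexample x = -2 fails the predicate.

False


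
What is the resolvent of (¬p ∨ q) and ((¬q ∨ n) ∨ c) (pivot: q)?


The clauses contain complementary literals q and ¬q.
Resolution eliminates this pair and disjoins the remaining literals (merging duplicates).

((¬p ∨ n) ∨ c)


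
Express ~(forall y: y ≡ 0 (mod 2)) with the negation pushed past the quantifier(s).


¬(forall x: φ) = exists x: ¬φ, and ¬(exists x: φ) = forall x: ¬φ.
Apply to the universal statement.

exists y: ~(y ≡ 0 (mod 2))


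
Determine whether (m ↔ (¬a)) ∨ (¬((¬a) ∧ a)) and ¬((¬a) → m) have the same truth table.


Compare truth tables:
a | m | φ | ψ
-------------
F | F | T | T
T | F | T | F
F | T | T | F
T | T | T | F
They differ at row 2 (a=T, m=F): φ=T but ψ=F.

No, they are not logically equivalent.


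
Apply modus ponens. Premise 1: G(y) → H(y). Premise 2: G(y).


Modus ponens: from (P → Q) and P, infer Q.
P = 'G(y)' is asserted, and P → Q holds, so Q follows.

H(y).


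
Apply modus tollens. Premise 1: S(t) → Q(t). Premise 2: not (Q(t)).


Modus tollens: from (P → Q) and ¬Q, infer ¬P.
Q = 'Q(t)' is denied; since P → Q, P must also fail.

Not (S(t)).


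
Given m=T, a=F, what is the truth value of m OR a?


Disjunction is false only when both operands are false.
Substitute: m=T, a=F.
T OR F evaluates to T.

T


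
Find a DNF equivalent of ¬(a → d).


Step 1: Rewrite implication then negate: ¬(¬a ∨ d) = a ∧ ¬d.

a ∧ (¬d)


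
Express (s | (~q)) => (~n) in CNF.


Step 1: Rewrite as ¬(s ∨ (¬q)) ∨ (¬n) = (¬s ∧ ¬(¬q)) ∨ (¬n).
Step 2: Distribute ∨ over ∧.
Step 3: Eliminate any double negations (¬¬X = X).

((~s) | (~n)) & (q | (~n))


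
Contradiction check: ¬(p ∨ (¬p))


Truth table over {p}:
p | φ
-----
F | F
T | F
Every row is false.

Yes, it is a contradiction.


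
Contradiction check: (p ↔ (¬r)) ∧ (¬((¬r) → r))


Truth table over {p, r}:
p | r | φ
---------
F | F | F
T | F | T
F | T | F
T | T | F
Satisfying assignment at row 2: p=T, r=F gives T.

No, it is not a contradiction.


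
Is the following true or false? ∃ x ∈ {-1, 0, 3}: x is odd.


Evaluate the predicate on each element: -1:T, 0:F, 3:T.
Witness x = -1 satisfies the predicate.

T


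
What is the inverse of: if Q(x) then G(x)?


The inverse of (P → Q) is (¬P → ¬Q). It is equivalent to the converse, not to the original.
Here P = 'Q(x)' and Q = 'G(x)'.

If not (Q(x)), then not (G(x)).


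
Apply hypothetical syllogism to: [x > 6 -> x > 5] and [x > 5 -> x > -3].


Hypothetical syllogism: from (P → Q) and (Q → R), infer (P → R).
Chain the two implications through the shared middle term 'x > 5'.

x > 6 -> x > -3


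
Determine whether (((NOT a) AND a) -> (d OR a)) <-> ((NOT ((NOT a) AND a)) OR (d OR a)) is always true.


Build the truth table over {a, d}:
a | d | φ
---------
F | F | T
T | F | T
F | T | T
T | T | T
Every row evaluates to true.

Yes, it is a tautology.


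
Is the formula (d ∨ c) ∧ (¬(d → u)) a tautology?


Build the truth table over {c, d, u}:
c | d | u | φ
-------------
F | F | F | F
T | F | F | F
F | T | F | T
T | T | F | T
F | F | T | F
T | F | T | F
F | T | T | F
T | T | T | F
Counterexample at row 1: with c=F, d=F, u=F, the formula is F.

No, it is not a tautology.


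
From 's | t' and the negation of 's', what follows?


Disjunctive syllogism: from (P ∨ Q) and ¬P, infer Q.
One disjunct, 's', is ruled out; the other must hold.

t


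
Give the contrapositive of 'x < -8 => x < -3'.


The contrapositive of (P → Q) is (¬Q → ¬P); it is logically equivalent to the original.
Here P = 'x < -8' and Q = 'x < -3'.

If not (x < -3), then not (x < -8).


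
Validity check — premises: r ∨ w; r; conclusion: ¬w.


This is affirming a disjunct (fallacy). There exist truth assignments where the premises are all true but the conclusion is false.

Invalid.


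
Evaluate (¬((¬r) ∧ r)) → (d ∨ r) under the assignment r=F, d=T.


Substitute r=F, d=T:
¬r = T
(¬r) ∧ r = T ∧ F = F
¬((¬r) ∧ r) = T
d ∨ r = T ∨ F = T
(¬((¬r) ∧ r)) → (d ∨ r) = T → T = T

T


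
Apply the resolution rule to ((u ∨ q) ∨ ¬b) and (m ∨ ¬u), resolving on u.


The clauses contain complementary literals u and ¬u.
Resolution eliminates this pair and disjoins the remaining literals (merging duplicates).

((q ∨ ¬b) ∨ m)


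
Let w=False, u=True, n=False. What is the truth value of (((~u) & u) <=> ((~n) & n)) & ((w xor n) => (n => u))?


Substitute w=False, u=True, n=False:
~u = False
(~u) & u = False & True = False
~n = True
(~n) & n = True & False = False
((~u) & u) <=> ((~n) & n) = False <=> False = True
w xor n = False xor False = False
n => u = False => True = True
(w xor n) => (n => u) = False => True = True
(((~u) & u) <=> ((~n) & n)) & ((w xor n) => (n => u)) = True & True = True

True


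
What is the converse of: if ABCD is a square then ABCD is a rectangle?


The converse of (P → Q) is (Q → P). It is not in general equivalent to the original.
Here P = 'ABCD is a square' and Q = 'ABCD is a rectangle'.

If ABCD is a rectangle, then ABCD is a square.


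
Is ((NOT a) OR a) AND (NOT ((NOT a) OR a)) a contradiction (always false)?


Truth table over {a}:
a | φ
-----
F | F
T | F
Every row is false.

Yes, it is a contradiction.


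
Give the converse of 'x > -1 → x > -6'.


The converse of (P → Q) is (Q → P). It is not in general equivalent to the original.
Here P = 'x > -1' and Q = 'x > -6'.

If x > -6, then x > -1.


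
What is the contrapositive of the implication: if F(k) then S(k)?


The contrapositive of (P → Q) is (¬Q → ¬P); it is logically equivalent to the original.
Here P = 'F(k)' and Q = 'S(k)'.

If not (S(k)), then not (F(k)).


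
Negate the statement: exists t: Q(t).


¬(forall x: φ) = exists x: ¬φ, and ¬(exists x: φ) = forall x: ¬φ.
Apply to the existential statement.

forall t: ~(Q(t))


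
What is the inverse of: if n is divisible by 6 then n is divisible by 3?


The inverse of (P → Q) is (¬P → ¬Q). It is equivalent to the converse, not to the original.
Here P = 'n is divisible by 6' and Q = 'n is divisible by 3'.

If not (n is divisible by 6), then not (n is divisible by 3).


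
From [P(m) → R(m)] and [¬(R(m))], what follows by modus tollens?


Modus tollens: from (P → Q) and ¬Q, infer ¬P.
Q = 'R(m)' is denied; since P → Q, P must also fail.

Not (P(m)).


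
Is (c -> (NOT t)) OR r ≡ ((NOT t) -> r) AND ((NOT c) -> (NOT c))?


Compare truth tables:
c | r | t | φ | ψ
-----------------
F | F | F | T | F
T | F | F | T | F
F | T | F | T | T
T | T | F | T | T
F | F | T | T | T
T | F | T | F | T
F | T | T | T | T
T | T | T | T | T
They differ at row 1 (c=F, r=F, t=F): φ=T but ψ=F.

No, they are not logically equivalent.


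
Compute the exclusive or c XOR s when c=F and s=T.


Exclusive or is true when exactly one operand is true.
Substitute: c=F, s=T.
F XOR T evaluates to T.

T


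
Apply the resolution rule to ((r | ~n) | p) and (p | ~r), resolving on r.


The clauses contain complementary literals r and ~r.
Resolution eliminates this pair and disjoins the remaining literals (merging duplicates).

(~n | p)


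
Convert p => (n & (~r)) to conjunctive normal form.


Step 1: Rewrite p → (n ∧ (¬r)) as ¬p ∨ (n ∧ (¬r)).
Step 2: Distribute ∨ over ∧.

((~p) | n) & ((~p) | (~r))


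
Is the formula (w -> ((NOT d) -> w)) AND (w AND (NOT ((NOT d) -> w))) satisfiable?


Check all 4 assignments over {d, w}:
d | w | φ
---------
F | F | F
T | F | F
F | T | F
T | T | F
No assignment makes the formula true.

Unsatisfiable.


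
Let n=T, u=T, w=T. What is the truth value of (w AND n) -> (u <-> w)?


Substitute n=T, u=T, w=T:
w AND n = T AND T = T
u <-> w = T <-> T = T
(w AND n) -> (u <-> w) = T -> T = T

T


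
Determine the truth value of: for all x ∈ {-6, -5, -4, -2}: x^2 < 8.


Evaluate the predicate on each element: -6:F, -5:F, -4:F, -2:T.
Counterexample x = -6 fails the predicate.

F


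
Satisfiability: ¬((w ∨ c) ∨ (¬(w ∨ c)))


Check all 4 assignments over {c, w}:
c | w | φ
---------
F | F | F
T | F | F
F | T | F
T | T | F
No assignment makes the formula true.

Unsatisfiable.


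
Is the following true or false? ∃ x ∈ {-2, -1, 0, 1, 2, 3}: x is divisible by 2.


Evaluate the predicate on each element: -2:T, -1:F, 0:T, 1:F, 2:T, 3:F.
Witness x = -2 satisfies the predicate.

T


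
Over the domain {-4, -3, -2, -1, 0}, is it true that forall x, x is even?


Evaluate the predicate on each element: -4:True, -3:False, -2:True, -1:False, 0:True.
Counterexample x = -3 fails the predicate.

False


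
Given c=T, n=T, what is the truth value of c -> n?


Implication is false only when antecedent is true and consequent is false.
Substitute: c=T, n=T.
T -> T evaluates to T.

T


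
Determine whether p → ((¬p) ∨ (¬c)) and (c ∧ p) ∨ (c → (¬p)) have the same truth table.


Compare truth tables:
c | p | φ | ψ
-------------
F | F | T | T
T | F | T | T
F | T | T | T
T | T | F | T
They differ at row 4 (c=T, p=T): φ=F but ψ=T.

No, they are not logically equivalent.


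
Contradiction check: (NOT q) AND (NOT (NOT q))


Truth table over {q}:
q | φ
-----
F | F
T | F
Every row is false.

Yes, it is a contradiction.


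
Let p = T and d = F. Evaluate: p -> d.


Implication is false only when antecedent is true and consequent is false.
Substitute: p=T, d=F.
T -> F evaluates to F.

F


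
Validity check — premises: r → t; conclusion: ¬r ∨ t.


This matches the form of material implication: the conclusion follows in every model of the premises.

Valid.


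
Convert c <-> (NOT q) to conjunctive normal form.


Step 1: Rewrite c ↔ (¬q) as (c → (¬q)) ∧ ((¬q) → c).
Step 2: Rewrite each implication as a disjunction.
Step 3: Eliminate any double negations (¬¬X = X).

((NOT c) OR (NOT q)) AND (q OR c)


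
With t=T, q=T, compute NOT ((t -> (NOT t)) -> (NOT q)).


Substitute t=T, q=T:
NOT t = F
t -> (NOT t) = T -> F = F
NOT q = F
(t -> (NOT t)) -> (NOT q) = F -> F = T
NOT ((t -> (NOT t)) -> (NOT q)) = F

F


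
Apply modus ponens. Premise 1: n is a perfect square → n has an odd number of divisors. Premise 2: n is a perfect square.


Modus ponens: from (P → Q) and P, infer Q.
P = 'n is a perfect square' is asserted, and P → Q holds, so Q follows.

n has an odd number of divisors.


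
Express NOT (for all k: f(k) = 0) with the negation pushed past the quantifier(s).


¬(for all x: φ) = there exists x: ¬φ, and ¬(there exists x: φ) = for all x: ¬φ.
Apply to the universal statement.

there exists k: NOT(f(k) = 0)


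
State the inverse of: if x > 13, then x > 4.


The inverse of (P → Q) is (¬P → ¬Q). It is equivalent to the converse, not to the original.
Here P = 'x > 13' and Q = 'x > 4'.

If not (x > 13), then not (x > 4).


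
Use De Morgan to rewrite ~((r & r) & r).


De Morgan: the negation of a conjunction is the disjunction of the negations.
Distribute ~ across &, flipping it to |, and negate each literal.

((~r) | (~r)) | (~r)


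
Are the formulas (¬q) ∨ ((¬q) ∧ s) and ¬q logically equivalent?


Compare truth tables:
q | s | φ | ψ
-------------
F | F | T | T
T | F | F | F
F | T | T | T
T | T | F | F
The columns φ and ψ agree on every row.

Yes, they are logically equivalent.


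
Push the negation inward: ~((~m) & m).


De Morgan: the negation of a conjunction is the disjunction of the negations.
Distribute ~ across &, flipping it to |, and negate each literal.

m | (~m)


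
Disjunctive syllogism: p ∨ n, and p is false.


Disjunctive syllogism: from (P ∨ Q) and ¬P, infer Q.
One disjunct, 'p', is ruled out; the other must hold.

n


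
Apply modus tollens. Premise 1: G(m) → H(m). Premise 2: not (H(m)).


Modus tollens: from (P → Q) and ¬Q, infer ¬P.
Q = 'H(m)' is denied; since P → Q, P must also fail.

Not (G(m)).


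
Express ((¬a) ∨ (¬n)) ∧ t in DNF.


Step 1: Distribute ∧ over ∨: ((¬a) ∨ (¬n)) ∧ t = ((¬a) ∧ t) ∨ ((¬n) ∧ t).

((¬a) ∧ t) ∨ ((¬n) ∧ t)


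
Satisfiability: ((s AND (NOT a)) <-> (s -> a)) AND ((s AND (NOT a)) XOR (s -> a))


Check all 4 assignments over {a, s}:
a | s | φ
---------
F | F | F
T | F | F
F | T | F
T | T | F
No assignment makes the formula true.

Unsatisfiable.


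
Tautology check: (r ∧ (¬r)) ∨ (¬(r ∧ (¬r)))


Build the truth table over {r}:
r | φ
-----
F | T
T | T
Every row evaluates to true.

Yes, it is a tautology.


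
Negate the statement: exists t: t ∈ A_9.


¬(forall x: φ) = exists x: ¬φ, and ¬(exists x: φ) = forall x: ¬φ.
Apply to the existential statement.

forall t: ~(t ∈ A_9)


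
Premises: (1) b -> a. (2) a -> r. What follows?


Hypothetical syllogism: from (P → Q) and (Q → R), infer (P → R).
Chain the two implications through the shared middle term 'a'.

b -> r


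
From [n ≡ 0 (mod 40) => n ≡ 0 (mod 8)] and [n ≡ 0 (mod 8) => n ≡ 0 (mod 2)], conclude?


Hypothetical syllogism: from (P → Q) and (Q → R), infer (P → R).
Chain the two implications through the shared middle term 'n ≡ 0 (mod 8)'.

n ≡ 0 (mod 40) => n ≡ 0 (mod 2)


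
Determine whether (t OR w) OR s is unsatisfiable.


Truth table over {s, t, w}:
s | t | w | φ
-------------
F | F | F | F
T | F | F | T
F | T | F | T
T | T | F | T
F | F | T | T
T | F | T | T
F | T | T | T
T | T | T | T
Satisfying assignment at row 2: s=T, t=F, w=F gives T.

No, it is not a contradiction.


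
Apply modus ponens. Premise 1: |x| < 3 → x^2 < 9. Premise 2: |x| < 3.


Modus ponens: from (P → Q) and P, infer Q.
P = '|x| < 3' is asserted, and P → Q holds, so Q follows.

x^2 < 9.


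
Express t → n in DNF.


Step 1: Rewrite t → n as ¬t ∨ n.

(¬t) ∨ n


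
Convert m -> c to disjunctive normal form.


Step 1: Rewrite m → c as ¬m ∨ c.

(NOT m) OR c


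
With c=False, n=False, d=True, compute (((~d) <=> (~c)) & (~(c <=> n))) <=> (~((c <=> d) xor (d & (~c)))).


Substitute c=False, n=False, d=True:
… (earlier sub-steps elided)
(~d) <=> (~c) = False <=> True = False
c <=> n = False <=> False = True
~(c <=> n) = False
((~d) <=> (~c)) & (~(c <=> n)) = False & False = False
c <=> d = False <=> True = False
~c = True
d & (~c) = True & True = True
(c <=> d) xor (d & (~c)) = False xor True = True
~((c <=> d) xor (d & (~c))) = False
(((~d) <=> (~c)) & (~(c <=> n))) <=> (~((c <=> d) xor (d & (~c)))) = False <=> False = True

True


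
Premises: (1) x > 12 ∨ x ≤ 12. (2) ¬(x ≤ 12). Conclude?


Disjunctive syllogism: from (P ∨ Q) and ¬P, infer Q.
One disjunct, 'x ≤ 12', is ruled out; the other must hold.

x > 12


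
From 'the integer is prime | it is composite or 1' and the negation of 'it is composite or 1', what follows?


Disjunctive syllogism: from (P ∨ Q) and ¬P, infer Q.
One disjunct, 'it is composite or 1', is ruled out; the other must hold.

the integer is prime


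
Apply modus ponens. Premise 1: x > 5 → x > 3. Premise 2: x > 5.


Modus ponens: from (P → Q) and P, infer Q.
P = 'x > 5' is asserted, and P → Q holds, so Q follows.

x > 3.


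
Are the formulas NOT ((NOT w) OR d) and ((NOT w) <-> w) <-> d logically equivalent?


Compare truth tables:
d | w | φ | ψ
-------------
F | F | F | T
T | F | F | F
F | T | T | T
T | T | F | F
They differ at row 1 (d=F, w=F): φ=F but ψ=T.

No, they are not logically equivalent.


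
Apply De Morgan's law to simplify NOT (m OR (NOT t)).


De Morgan: the negation of a disjunction is the conjunction of the negations.
Distribute NOT across OR, flipping it to AND, and negate each literal.

(NOT m) AND t


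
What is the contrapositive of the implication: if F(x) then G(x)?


The contrapositive of (P → Q) is (¬Q → ¬P); it is logically equivalent to the original.
Here P = 'F(x)' and Q = 'G(x)'.

If not (G(x)), then not (F(x)).


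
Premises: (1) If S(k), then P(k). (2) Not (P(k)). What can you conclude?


Modus tollens: from (P → Q) and ¬Q, infer ¬P.
Q = 'P(k)' is denied; since P → Q, P must also fail.

Not (S(k)).


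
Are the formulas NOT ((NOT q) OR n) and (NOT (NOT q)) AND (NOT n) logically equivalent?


Compare truth tables:
n | q | φ | ψ
-------------
F | F | F | F
T | F | F | F
F | T | T | T
T | T | F | F
The columns φ and ψ agree on every row.

Yes, they are logically equivalent.


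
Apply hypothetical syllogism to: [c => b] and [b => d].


Hypothetical syllogism: from (P → Q) and (Q → R), infer (P → R).
Chain the two implications through the shared middle term 'b'.

c => d


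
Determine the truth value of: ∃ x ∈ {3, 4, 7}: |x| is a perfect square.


Evaluate the predicate on each element: 3:F, 4:T, 7:F.
Witness x = 4 satisfies the predicate.

T


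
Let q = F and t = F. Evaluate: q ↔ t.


Biconditional is true when both operands have the same truth value.
Substitute: q=F, t=F.
F ↔ F evaluates to T.

T


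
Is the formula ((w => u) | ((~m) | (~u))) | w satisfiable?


Search for a satisfying assignment over {m, u, w}.
Try m=False, u=False, w=False: the formula evaluates to True.
A satisfying assignment exists.

Satisfiable.


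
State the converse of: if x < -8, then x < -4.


The converse of (P → Q) is (Q → P). It is not in general equivalent to the original.
Here P = 'x < -8' and Q = 'x < -4'.

If x < -4, then x < -8.


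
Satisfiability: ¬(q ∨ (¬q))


Check all 2 assignments over {q}:
q | φ
-----
F | F
T | F
No assignment makes the formula true.

Unsatisfiable.


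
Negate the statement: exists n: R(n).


¬(forall x: φ) = exists x: ¬φ, and ¬(exists x: φ) = forall x: ¬φ.
Apply to the existential statement.

forall n: ~(R(n))


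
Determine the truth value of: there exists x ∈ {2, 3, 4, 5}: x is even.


Evaluate the predicate on each element: 2:T, 3:F, 4:T, 5:F.
Witness x = 2 satisfies the predicate.

T


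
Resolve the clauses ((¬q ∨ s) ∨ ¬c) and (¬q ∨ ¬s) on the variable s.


The clauses contain complementary literals s and ¬s.
Resolution eliminates this pair and disjoins the remaining literals (merging duplicates).

(¬c ∨ ¬q)


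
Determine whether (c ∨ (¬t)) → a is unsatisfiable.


Truth table over {a, c, t}:
a | c | t | φ
-------------
F | F | F | F
T | F | F | T
F | T | F | F
T | T | F | T
F | F | T | T
T | F | T | T
F | T | T | F
T | T | T | T
Satisfying assignment at row 2: a=T, c=F, t=F gives T.

No, it is not a contradiction.


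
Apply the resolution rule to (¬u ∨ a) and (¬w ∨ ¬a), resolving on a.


The clauses contain complementary literals a and ¬a.
Resolution eliminates this pair and disjoins the remaining literals (merging duplicates).

(¬u ∨ ¬w)


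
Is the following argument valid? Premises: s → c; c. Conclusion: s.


This is affirming the consequent (fallacy). There exist truth assignments where the premises are all true but the conclusion is false.

Invalid.


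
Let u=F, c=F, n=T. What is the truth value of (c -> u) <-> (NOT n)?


Substitute u=F, c=F, n=T:
c -> u = F -> F = T
NOT n = F
(c -> u) <-> (NOT n) = T <-> F = F

F


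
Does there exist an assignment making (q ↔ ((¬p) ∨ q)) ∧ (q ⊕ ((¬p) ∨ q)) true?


Check all 4 assignments over {p, q}:
p | q | φ
---------
F | F | F
T | F | F
F | T | F
T | T | F
No assignment makes the formula true.

Unsatisfiable.


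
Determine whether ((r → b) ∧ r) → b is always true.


Build the truth table over {b, r}:
b | r | φ
---------
F | F | T
T | F | T
F | T | T
T | T | T
Every row evaluates to true.

Yes, it is a tautology.


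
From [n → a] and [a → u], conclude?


Hypothetical syllogism: from (P → Q) and (Q → R), infer (P → R).
Chain the two implications through the shared middle term 'a'.

n → u


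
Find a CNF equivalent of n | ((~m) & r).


Step 1: Distribute ∨ over ∧: n ∨ ((¬m) ∧ r) = (n ∨ (¬m)) ∧ (n ∨ r).

(n | (~m)) & (n | r)


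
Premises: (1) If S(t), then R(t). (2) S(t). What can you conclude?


Modus ponens: from (P → Q) and P, infer Q.
P = 'S(t)' is asserted, and P → Q holds, so Q follows.

R(t).


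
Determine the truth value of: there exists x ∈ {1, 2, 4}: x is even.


Evaluate the predicate on each element: 1:F, 2:T, 4:T.
Witness x = 2 satisfies the predicate.

T


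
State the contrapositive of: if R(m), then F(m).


The contrapositive of (P → Q) is (¬Q → ¬P); it is logically equivalent to the original.
Here P = 'R(m)' and Q = 'F(m)'.

If not (F(m)), then not (R(m)).


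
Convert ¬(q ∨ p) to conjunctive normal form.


Step 1: Apply De Morgan: ¬(q ∨ p) = ¬q ∧ ¬p.

(¬q) ∧ (¬p)


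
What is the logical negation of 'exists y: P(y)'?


¬(forall x: φ) = exists x: ¬φ, and ¬(exists x: φ) = forall x: ¬φ.
Apply to the existential statement.

forall y: ~(P(y))


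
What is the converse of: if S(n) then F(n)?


The converse of (P → Q) is (Q → P). It is not in general equivalent to the original.
Here P = 'S(n)' and Q = 'F(n)'.

If F(n), then S(n).


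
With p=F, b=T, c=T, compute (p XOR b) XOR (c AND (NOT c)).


Substitute p=F, b=T, c=T:
p XOR b = F XOR T = T
NOT c = F
c AND (NOT c) = T AND F = F
(p XOR b) XOR (c AND (NOT c)) = T XOR F = T

T


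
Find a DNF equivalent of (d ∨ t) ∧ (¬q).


Step 1: Distribute ∧ over ∨: (d ∨ t) ∧ (¬q) = (d ∧ (¬q)) ∨ (t ∧ (¬q)).

(d ∧ (¬q)) ∨ (t ∧ (¬q))


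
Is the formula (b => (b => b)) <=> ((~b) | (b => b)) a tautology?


Build the truth table over {b}:
b | φ
-----
False | True
True | True
Every row evaluates to true.

Yes, it is a tautology.


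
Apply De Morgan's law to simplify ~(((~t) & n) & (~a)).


De Morgan: the negation of a conjunction is the disjunction of the negations.
Distribute ~ across &, flipping it to |, and negate each literal.

(t | (~n)) | a


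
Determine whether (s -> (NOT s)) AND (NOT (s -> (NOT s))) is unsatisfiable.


Truth table over {s}:
s | φ
-----
F | F
T | F
Every row is false.

Yes, it is a contradiction.


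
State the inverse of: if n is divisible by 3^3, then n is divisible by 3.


The inverse of (P → Q) is (¬P → ¬Q). It is equivalent to the converse, not to the original.
Here P = 'n is divisible by 3^3' and Q = 'n is divisible by 3'.

If not (n is divisible by 3^3), then not (n is divisible by 3).


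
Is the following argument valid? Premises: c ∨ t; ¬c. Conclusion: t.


This matches the form of disjunctive syllogism: the conclusion follows in every model of the premises.

Valid.


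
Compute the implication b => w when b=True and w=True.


Implication is false only when antecedent is true and consequent is false.
Substitute: b=True, w=True.
True => True evaluates to True.

True


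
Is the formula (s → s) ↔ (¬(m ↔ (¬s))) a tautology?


Build the truth table over {m, s}:
m | s | φ
---------
F | F | T
T | F | F
F | T | F
T | T | T
Counterexample at row 2: with m=T, s=F, the formula is F.

No, it is not a tautology.


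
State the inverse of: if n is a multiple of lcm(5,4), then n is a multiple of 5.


The inverse of (P → Q) is (¬P → ¬Q). It is equivalent to the converse, not to the original.
Here P = 'n is a multiple of lcm(5,4)' and Q = 'n is a multiple of 5'.

If not (n is a multiple of lcm(5,4)), then not (n is a multiple of 5).


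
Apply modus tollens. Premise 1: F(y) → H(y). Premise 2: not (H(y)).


Modus tollens: from (P → Q) and ¬Q, infer ¬P.
Q = 'H(y)' is denied; since P → Q, P must also fail.

Not (F(y)).


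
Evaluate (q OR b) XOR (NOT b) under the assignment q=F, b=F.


Substitute q=F, b=F:
q OR b = F OR F = F
NOT b = T
(q OR b) XOR (NOT b) = F XOR T = T

T


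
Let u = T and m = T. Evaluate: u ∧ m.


Conjunction is true only when both operands are true.
Substitute: u=T, m=T.
T ∧ T evaluates to T.

T


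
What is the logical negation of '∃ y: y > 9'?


¬(∀ x: φ) = ∃ x: ¬φ, and ¬(∃ x: φ) = ∀ x: ¬φ.
Apply to the existential statement.

∀ y: ¬(y > 9)


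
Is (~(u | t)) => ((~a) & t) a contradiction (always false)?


Truth table over {a, t, u}:
a | t | u | φ
-------------
False | False | False | False
True | False | False | False
False | True | False | True
True | True | False | True
False | False | True | True
True | False | True | True
False | True | True | True
True | True | True | True
Satisfying assignment at row 3: a=False, t=True, u=False gives True.

No, it is not a contradiction.


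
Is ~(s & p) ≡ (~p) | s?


Compare truth tables:
p | s | φ | ψ
-------------
False | False | True | True
True | False | True | False
False | True | True | True
True | True | False | True
They differ at row 2 (p=True, s=False): φ=True but ψ=False.

No, they are not logically equivalent.


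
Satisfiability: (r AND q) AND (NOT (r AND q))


Check all 4 assignments over {q, r}:
q | r | φ
---------
F | F | F
T | F | F
F | T | F
T | T | F
No assignment makes the formula true.

Unsatisfiable.


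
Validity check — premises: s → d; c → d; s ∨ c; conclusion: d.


This matches the form of proof by cases: the conclusion follows in every model of the premises.

Valid.


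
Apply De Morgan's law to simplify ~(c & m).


De Morgan: the negation of a conjunction is the disjunction of the negations.
Distribute ~ across &, flipping it to |, and negate each literal.

(~c) | (~m)


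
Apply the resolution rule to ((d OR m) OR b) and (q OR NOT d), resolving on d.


The clauses contain complementary literals d and NOTd.
Resolution eliminates this pair and disjoins the remaining literals (merging duplicates).

((m OR b) OR q)


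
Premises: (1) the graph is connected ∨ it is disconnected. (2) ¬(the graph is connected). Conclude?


Disjunctive syllogism: from (P ∨ Q) and ¬P, infer Q.
One disjunct, 'the graph is connected', is ruled out; the other must hold.

it is disconnected


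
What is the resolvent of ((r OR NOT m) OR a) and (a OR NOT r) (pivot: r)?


The clauses contain complementary literals r and NOTr.
Resolution eliminates this pair and disjoins the remaining literals (merging duplicates).

(a OR NOT m)


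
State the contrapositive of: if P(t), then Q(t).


The contrapositive of (P → Q) is (¬Q → ¬P); it is logically equivalent to the original.
Here P = 'P(t)' and Q = 'Q(t)'.

If not (Q(t)), then not (P(t)).


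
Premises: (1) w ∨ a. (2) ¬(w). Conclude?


Disjunctive syllogism: from (P ∨ Q) and ¬P, infer Q.
One disjunct, 'w', is ruled out; the other must hold.

a


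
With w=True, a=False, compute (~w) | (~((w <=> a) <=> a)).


Substitute w=True, a=False:
~w = False
w <=> a = True <=> False = False
(w <=> a) <=> a = False <=> False = True
~((w <=> a) <=> a) = False
(~w) | (~((w <=> a) <=> a)) = False | False = False

False


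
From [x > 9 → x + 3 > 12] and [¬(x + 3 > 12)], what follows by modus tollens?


Modus tollens: from (P → Q) and ¬Q, infer ¬P.
Q = 'x + 3 > 12' is denied; since P → Q, P must also fail.

Not (x > 9).


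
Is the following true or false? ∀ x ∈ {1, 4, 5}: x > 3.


Evaluate the predicate on each element: 1:F, 4:T, 5:T.
Counterexample x = 1 fails the predicate.

F


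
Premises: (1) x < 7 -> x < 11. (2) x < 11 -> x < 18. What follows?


Hypothetical syllogism: from (P → Q) and (Q → R), infer (P → R).
Chain the two implications through the shared middle term 'x < 11'.

x < 7 -> x < 18


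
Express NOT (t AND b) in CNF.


Step 1: Apply De Morgan: ¬(t ∧ b) = ¬t ∨ ¬b.

(NOT t) OR (NOT b)


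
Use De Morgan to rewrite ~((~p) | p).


De Morgan: the negation of a disjunction is the conjunction of the negations.
Distribute ~ across |, flipping it to &, and negate each literal.

p & (~p)


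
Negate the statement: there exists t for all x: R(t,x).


Negation flips each quantifier (∀↔∃) and negates the inner predicate.
¬(there exists t for all x: φ) = for all t there exists x: ¬φ.

for all t there exists x: NOT(R(t,x))


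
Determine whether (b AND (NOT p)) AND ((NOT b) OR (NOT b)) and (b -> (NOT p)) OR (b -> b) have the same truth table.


Compare truth tables:
b | p | φ | ψ
-------------
F | F | F | T
T | F | F | T
F | T | F | T
T | T | F | T
They differ at row 1 (b=F, p=F): φ=F but ψ=T.

No, they are not logically equivalent.


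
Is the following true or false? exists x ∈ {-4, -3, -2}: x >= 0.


Evaluate the predicate on each element: -4:False, -3:False, -2:False.
No element satisfies the predicate.

False


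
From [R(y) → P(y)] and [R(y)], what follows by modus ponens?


Modus ponens: from (P → Q) and P, infer Q.
P = 'R(y)' is asserted, and P → Q holds, so Q follows.

P(y).


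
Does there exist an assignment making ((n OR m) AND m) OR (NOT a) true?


Search for a satisfying assignment over {a, m, n}.
Try a=F, m=F, n=F: the formula evaluates to T.
A satisfying assignment exists.

Satisfiable.


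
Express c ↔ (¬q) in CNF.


Step 1: Rewrite c ↔ (¬q) as (c → (¬q)) ∧ ((¬q) → c).
Step 2: Rewrite each implication as a disjunction.
Step 3: Eliminate any double negations (¬¬X = X).

((¬c) ∨ (¬q)) ∧ (q ∨ c)


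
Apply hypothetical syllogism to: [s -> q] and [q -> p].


Hypothetical syllogism: from (P → Q) and (Q → R), infer (P → R).
Chain the two implications through the shared middle term 'q'.

s -> p


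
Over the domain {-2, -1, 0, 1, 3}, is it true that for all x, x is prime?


Evaluate the predicate on each element: -2:F, -1:F, 0:F, 1:F, 3:T.
Counterexample x = -2 fails the predicate.

F


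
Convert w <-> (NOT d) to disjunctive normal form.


Step 1: w ↔ (¬d) is true exactly when both agree: (w ∧ (¬d)) ∨ (¬w ∧ ¬(¬d)).
Step 2: Eliminate any double negations (¬¬X = X).

(w AND (NOT d)) OR ((NOT w) AND d)


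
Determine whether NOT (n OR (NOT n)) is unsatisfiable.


Truth table over {n}:
n | φ
-----
F | F
T | F
Every row is false.

Yes, it is a contradiction.


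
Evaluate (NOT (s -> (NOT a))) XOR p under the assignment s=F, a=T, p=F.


Substitute s=F, a=T, p=F:
NOT a = F
s -> (NOT a) = F -> F = T
NOT (s -> (NOT a)) = F
(NOT (s -> (NOT a))) XOR p = F XOR F = F

F


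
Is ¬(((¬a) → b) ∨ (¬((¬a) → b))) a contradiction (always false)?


Truth table over {a, b}:
a | b | φ
---------
F | F | F
T | F | F
F | T | F
T | T | F
Every row is false.

Yes, it is a contradiction.


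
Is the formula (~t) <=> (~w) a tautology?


Build the truth table over {t, w}:
t | w | φ
---------
False | False | True
True | False | False
False | True | False
True | True | True
Counterexample at row 2: with t=True, w=False, the formula is False.

No, it is not a tautology.


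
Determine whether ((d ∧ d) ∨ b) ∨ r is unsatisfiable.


Truth table over {b, d, r}:
b | d | r | φ
-------------
F | F | F | F
T | F | F | T
F | T | F | T
T | T | F | T
F | F | T | T
T | F | T | T
F | T | T | T
T | T | T | T
Satisfying assignment at row 2: b=T, d=F, r=F gives T.

No, it is not a contradiction.


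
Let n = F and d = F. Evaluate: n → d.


Implication is false only when antecedent is true and consequent is false.
Substitute: n=F, d=F.
F → F evaluates to T.

T


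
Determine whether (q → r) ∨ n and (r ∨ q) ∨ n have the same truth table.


Compare truth tables:
n | q | r | φ | ψ
-----------------
F | F | F | T | F
T | F | F | T | T
F | T | F | F | T
T | T | F | T | T
F | F | T | T | T
T | F | T | T | T
F | T | T | T | T
T | T | T | T | T
They differ at row 1 (n=F, q=F, r=F): φ=T but ψ=F.

No, they are not logically equivalent.


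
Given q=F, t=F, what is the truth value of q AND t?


Conjunction is true only when both operands are true.
Substitute: q=F, t=F.
F AND F evaluates to F.

F


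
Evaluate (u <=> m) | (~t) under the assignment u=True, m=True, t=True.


Substitute u=True, m=True, t=True:
u <=> m = True <=> True = True
~t = False
(u <=> m) | (~t) = True | False = True

True


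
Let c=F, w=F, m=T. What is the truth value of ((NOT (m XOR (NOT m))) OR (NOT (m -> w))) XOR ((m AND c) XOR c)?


Substitute c=F, w=F, m=T:
NOT m = F
m XOR (NOT m) = T XOR F = T
NOT (m XOR (NOT m)) = F
m -> w = T -> F = F
NOT (m -> w) = T
(NOT (m XOR (NOT m))) OR (NOT (m -> w)) = F OR T = T
m AND c = T AND F = F
(m AND c) XOR c = F XOR F = F
((NOT (m XOR (NOT m))) OR (NOT (m -> w))) XOR ((m AND c) XOR c) = T XOR F = T

T


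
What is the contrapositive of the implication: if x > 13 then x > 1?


The contrapositive of (P → Q) is (¬Q → ¬P); it is logically equivalent to the original.
Here P = 'x > 13' and Q = 'x > 1'.

If not (x > 1), then not (x > 13).


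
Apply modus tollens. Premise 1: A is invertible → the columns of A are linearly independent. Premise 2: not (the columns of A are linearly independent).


Modus tollens: from (P → Q) and ¬Q, infer ¬P.
Q = 'the columns of A are linearly independent' is denied; since P → Q, P must also fail.

Not (A is invertible).


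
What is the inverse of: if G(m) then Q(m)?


The inverse of (P → Q) is (¬P → ¬Q). It is equivalent to the converse, not to the original.
Here P = 'G(m)' and Q = 'Q(m)'.

If not (G(m)), then not (Q(m)).


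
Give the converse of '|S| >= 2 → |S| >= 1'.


The converse of (P → Q) is (Q → P). It is not in general equivalent to the original.
Here P = '|S| >= 2' and Q = '|S| >= 1'.

If |S| >= 1, then |S| >= 2.


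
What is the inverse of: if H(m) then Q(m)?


The inverse of (P → Q) is (¬P → ¬Q). It is equivalent to the converse, not to the original.
Here P = 'H(m)' and Q = 'Q(m)'.

If not (H(m)), then not (Q(m)).


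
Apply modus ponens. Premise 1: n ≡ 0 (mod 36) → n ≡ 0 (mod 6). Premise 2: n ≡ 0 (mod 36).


Modus ponens: from (P → Q) and P, infer Q.
P = 'n ≡ 0 (mod 36)' is asserted, and P → Q holds, so Q follows.

n ≡ 0 (mod 6).


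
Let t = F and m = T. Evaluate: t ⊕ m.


Exclusive or is true when exactly one operand is true.
Substitute: t=F, m=T.
F ⊕ T evaluates to T.

T


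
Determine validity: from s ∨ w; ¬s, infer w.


This matches the form of disjunctive syllogism: the conclusion follows in every model of the premises.

Valid.


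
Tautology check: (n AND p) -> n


Build the truth table over {n, p}:
n | p | φ
---------
F | F | T
T | F | T
F | T | T
T | T | T
Every row evaluates to true.

Yes, it is a tautology.


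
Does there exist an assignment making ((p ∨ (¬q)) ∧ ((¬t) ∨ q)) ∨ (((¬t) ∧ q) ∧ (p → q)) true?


Search for a satisfying assignment over {p, q, t}.
Try p=F, q=F, t=F: the formula evaluates to T.
A satisfying assignment exists.

Satisfiable.


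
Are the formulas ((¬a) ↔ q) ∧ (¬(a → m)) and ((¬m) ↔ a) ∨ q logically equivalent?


Compare truth tables:
a | m | q | φ | ψ
-----------------
F | F | F | F | F
T | F | F | T | T
F | T | F | F | T
T | T | F | F | F
F | F | T | F | T
T | F | T | F | T
F | T | T | F | T
T | T | T | F | T
They differ at row 3 (a=F, m=T, q=F): φ=F but ψ=T.

No, they are not logically equivalent.


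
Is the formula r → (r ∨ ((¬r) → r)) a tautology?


Build the truth table over {r}:
r | φ
-----
F | T
T | T
Every row evaluates to true.

Yes, it is a tautology.


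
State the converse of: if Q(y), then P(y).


The converse of (P → Q) is (Q → P). It is not in general equivalent to the original.
Here P = 'Q(y)' and Q = 'P(y)'.

If P(y), then Q(y).


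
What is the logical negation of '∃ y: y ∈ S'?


¬(∀ x: φ) = ∃ x: ¬φ, and ¬(∃ x: φ) = ∀ x: ¬φ.
Apply to the existential statement.

∀ y: ¬(y ∈ S)


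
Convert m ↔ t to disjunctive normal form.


Step 1: m ↔ t is true exactly when both agree: (m ∧ t) ∨ (¬m ∧ ¬t).

(m ∧ t) ∨ ((¬m) ∧ (¬t))


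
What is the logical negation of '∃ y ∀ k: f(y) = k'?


Negation flips each quantifier (∀↔∃) and negates the inner predicate.
¬(∃ y ∀ k: φ) = ∀ y ∃ k: ¬φ.

∀ y ∃ k: ¬(f(y) = k)


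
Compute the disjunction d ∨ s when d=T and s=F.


Disjunction is false only when both operands are false.
Substitute: d=T, s=F.
T ∨ F evaluates to T.

T


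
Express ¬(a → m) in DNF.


Step 1: Rewrite implication then negate: ¬(¬a ∨ m) = a ∧ ¬m.

a ∧ (¬m)


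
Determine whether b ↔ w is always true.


Build the truth table over {b, w}:
b | w | φ
---------
F | F | T
T | F | F
F | T | F
T | T | T
Counterexample at row 2: with b=T, w=F, the formula is F.

No, it is not a tautology.


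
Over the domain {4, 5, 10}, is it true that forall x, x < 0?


Evaluate the predicate on each element: 4:False, 5:False, 10:False.
Counterexample x = 4 fails the predicate.

False


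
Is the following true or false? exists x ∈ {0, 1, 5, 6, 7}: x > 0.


Evaluate the predicate on each element: 0:False, 1:True, 5:True, 6:True, 7:True.
Witness x = 1 satisfies the predicate.

True


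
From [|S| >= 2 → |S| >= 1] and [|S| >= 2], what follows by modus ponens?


Modus ponens: from (P → Q) and P, infer Q.
P = '|S| >= 2' is asserted, and P → Q holds, so Q follows.

|S| >= 1.


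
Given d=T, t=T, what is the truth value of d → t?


Implication is false only when antecedent is true and consequent is false.
Substitute: d=T, t=T.
T → T evaluates to T.

T


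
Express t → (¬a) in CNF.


Step 1: Rewrite t → (¬a) as ¬t ∨ (¬a).

(¬t) ∨ (¬a)


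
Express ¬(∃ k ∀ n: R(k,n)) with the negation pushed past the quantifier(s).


Negation flips each quantifier (∀↔∃) and negates the inner predicate.
¬(∃ k ∀ n: φ) = ∀ k ∃ n: ¬φ.

∀ k ∃ n: ¬(R(k,n))


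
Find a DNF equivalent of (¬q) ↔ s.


Step 1: (¬q) ↔ s is true exactly when both agree: ((¬q) ∧ s) ∨ (¬(¬q) ∧ ¬s).
Step 2: Eliminate any double negations (¬¬X = X).

((¬q) ∧ s) ∨ (q ∧ (¬s))


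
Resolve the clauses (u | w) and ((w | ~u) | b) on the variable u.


The clauses contain complementary literals u and ~u.
Resolution eliminates this pair and disjoins the remaining literals (merging duplicates).

(w | b)
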